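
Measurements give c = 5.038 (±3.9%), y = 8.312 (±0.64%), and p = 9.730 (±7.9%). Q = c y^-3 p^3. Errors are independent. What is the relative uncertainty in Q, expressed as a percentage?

24.1%

Since Q is a product/quotient, work with relative uncertainties:
  (1·δc/c)² = (1×0.0390)² = 0.00152;  (-3·δy/y)² = (-3×0.00640)² = 0.000369;  (3·δp/p)² = (3×0.0790)² = 0.0562
δQ/Q = √(0.0581) = 0.241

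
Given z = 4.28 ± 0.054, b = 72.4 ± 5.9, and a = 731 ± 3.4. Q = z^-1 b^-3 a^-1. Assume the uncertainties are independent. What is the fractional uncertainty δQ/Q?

Each factor contributes (exponent × relative error)² to (δQ/Q)²:
  (-1·δz/z)² = (-1×0.0126)² = 0.000159;  (-3·δb/b)² = (-3×0.0815)² = 0.0598;  (-1·δa/a)² = (-1×0.00465)² = 2.16e-05
δQ/Q = √(0.0599) = 0.245

0.245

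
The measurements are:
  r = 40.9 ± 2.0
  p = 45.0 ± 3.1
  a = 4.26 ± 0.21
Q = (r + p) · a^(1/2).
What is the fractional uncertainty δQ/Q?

Let u = r + p = 85.9. δu = √(δr² + δp²) = √(4.00 + 9.61) = 3.69, so δu/u = 0.0429.
Q is then a monomial in u, a:
δQ/Q = √((δu/u)² + (½·δa/a)²) = √(0.00184 + 0.000608) = 0.0495

0.0495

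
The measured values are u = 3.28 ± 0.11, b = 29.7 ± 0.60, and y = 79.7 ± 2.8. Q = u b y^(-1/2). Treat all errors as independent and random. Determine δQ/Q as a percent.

4.29%

Q is a product of powers, so relative uncertainties combine in quadrature:
  (1·δu/u)² = (1×0.0335)² = 0.00112;  (1·δb/b)² = (1×0.0202)² = 0.000408;  (−½·δy/y)² = (-0.5×0.0351)² = 0.000309
δQ/Q = √(0.00184) = 0.0429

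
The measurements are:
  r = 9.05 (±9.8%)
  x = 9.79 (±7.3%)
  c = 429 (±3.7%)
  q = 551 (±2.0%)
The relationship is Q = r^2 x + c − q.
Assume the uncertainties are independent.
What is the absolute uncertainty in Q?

Let p = r^2·x = 802. δp/p = √((2·δr/r)² + (1·δx/x)²) = √(0.0384 + 0.00533) = 0.209, so δp = 168.
Q = p + c − q: δQ = √(δp² + δc² + δq²) = √(28100 + 252 + 121) = 169

169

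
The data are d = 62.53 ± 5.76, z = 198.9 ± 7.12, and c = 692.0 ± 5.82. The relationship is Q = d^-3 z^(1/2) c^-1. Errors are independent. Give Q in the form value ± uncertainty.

(8.336 ± 2.31) × 10^-8

Products/powers → add relative errors in quadrature, weighted by exponent:
  (-3·δd/d)² = (-3×0.0921)² = 0.0764;  (½·δz/z)² = (0.5×0.0358)² = 0.000320;  (-1·δc/c)² = (-1×0.00841)² = 7.07e-05
δQ/Q = √(0.0768) = 0.277
Q = 8.336e-08, so δQ = 0.277 × 8.336e-08 = 2.31e-08.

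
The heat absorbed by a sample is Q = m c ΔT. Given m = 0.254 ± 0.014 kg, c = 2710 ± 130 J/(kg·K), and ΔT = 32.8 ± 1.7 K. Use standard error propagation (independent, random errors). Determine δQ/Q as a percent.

Q is a product of powers, so relative uncertainties combine in quadrature:
  (1·δm/m)² = (1×0.0551)² = 0.00304;  (1·δc/c)² = (1×0.0480)² = 0.00230;  (1·δΔT/ΔT)² = (1×0.0518)² = 0.00269
δQ/Q = √(0.00803) = 0.0896

8.96%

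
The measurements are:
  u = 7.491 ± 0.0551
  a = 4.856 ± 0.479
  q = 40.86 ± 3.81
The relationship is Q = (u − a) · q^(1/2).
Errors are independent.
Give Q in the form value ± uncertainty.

16.84 ± 3.18

Let w = u − a = 2.635. δw = √(δu² + δa²) = √(0.00304 + 0.229) = 0.482, so δw/w = 0.183.
Q is then a monomial in w, q:
δQ/Q = √((δw/w)² + (½·δq/q)²) = √(0.0335 + 0.00217) = 0.189
Q = 16.84, so δQ = 0.189 × 16.84 = 3.18.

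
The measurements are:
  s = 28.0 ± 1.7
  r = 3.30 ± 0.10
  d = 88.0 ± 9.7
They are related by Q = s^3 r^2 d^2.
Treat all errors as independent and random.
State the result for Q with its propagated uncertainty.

(1.85 ± 0.541) × 10^9

Products/powers → add relative errors in quadrature, weighted by exponent:
  (3·δs/s)² = (3×0.0607)² = 0.0332;  (2·δr/r)² = (2×0.0303)² = 0.00367;  (2·δd/d)² = (2×0.110)² = 0.0486
δQ/Q = √(0.0854) = 0.292
Q = 1.85e+09, so δQ = 0.292 × 1.85e+09 = 5.41e+08.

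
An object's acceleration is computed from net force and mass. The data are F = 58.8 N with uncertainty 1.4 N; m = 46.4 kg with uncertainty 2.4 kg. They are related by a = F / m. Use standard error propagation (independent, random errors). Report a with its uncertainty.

1.27 ± 0.0722 m/s^2

For a monomial a ∝ F, m^-1, fractional errors add in quadrature:
  (1·δF/F)² = (1×0.0238)² = 0.000567;  (-1·δm/m)² = (-1×0.0517)² = 0.00268
δa/a = √(0.00324) = 0.0569
a = 1.27 m/s^2, so δa = 0.0569 × 1.27 = 0.0722 m/s^2.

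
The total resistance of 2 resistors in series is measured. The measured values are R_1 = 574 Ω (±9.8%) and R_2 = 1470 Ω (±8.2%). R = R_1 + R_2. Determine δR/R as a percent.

6.51%

Sums and differences: (δR)² = Σ (cᵢ δxᵢ)².
  (δR_1)² = 3160;  (δR_2)² = 14500
δR = √(17700) = 133 Ω
R = 2040 Ω, so δR/R = 133/2040 = 0.0651.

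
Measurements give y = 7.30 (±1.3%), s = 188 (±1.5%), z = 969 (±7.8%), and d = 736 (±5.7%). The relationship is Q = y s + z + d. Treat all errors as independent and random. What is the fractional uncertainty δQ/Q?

0.0295

Let p = y·s = 1370. δp/p = √((1·δy/y)² + (1·δs/s)²) = √(0.000169 + 0.000225) = 0.0198, so δp = 27.2.
Q = p + z + d: δQ = √(δp² + δz² + δd²) = √(742 + 5710 + 1760) = 90.6
Q = 3080, so δQ/Q = 90.6/3080 = 0.0295.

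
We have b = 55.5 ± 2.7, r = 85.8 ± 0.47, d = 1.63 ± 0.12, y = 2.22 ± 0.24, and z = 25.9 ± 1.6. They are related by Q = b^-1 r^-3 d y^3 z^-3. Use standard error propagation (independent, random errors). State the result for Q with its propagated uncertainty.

(2.93 ± 1.12) × 10^-11

Q is a product of powers, so relative uncertainties combine in quadrature:
  (-1·δb/b)² = (-1×0.0486)² = 0.00237;  (-3·δr/r)² = (-3×0.00548)² = 0.000270;  (1·δd/d)² = (1×0.0736)² = 0.00542;  (3·δy/y)² = (3×0.108)² = 0.105;  (-3·δz/z)² = (-3×0.0618)² = 0.0343
δQ/Q = √(0.148) = 0.384
Q = 2.93e-11, so δQ = 0.384 × 2.93e-11 = 1.12e-11.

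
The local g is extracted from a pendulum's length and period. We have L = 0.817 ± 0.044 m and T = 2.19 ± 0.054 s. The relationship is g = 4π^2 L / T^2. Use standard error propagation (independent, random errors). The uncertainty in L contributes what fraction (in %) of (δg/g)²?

54.4%

(δg/g)² = (1·δL/L)² + (-2·δT/T)²
  L term: (1×0.0539)² = 0.00290
  T term: (-2×0.0247)² = 0.00243
Total = 0.00533. Share from L = 0.00290/0.00533 = 0.544.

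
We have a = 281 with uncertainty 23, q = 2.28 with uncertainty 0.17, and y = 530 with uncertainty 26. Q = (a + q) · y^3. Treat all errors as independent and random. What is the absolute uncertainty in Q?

7.09e+09

Let u = a + q = 283. δu = √(δa² + δq²) = √(529 + 0.0289) = 23.0, so δu/u = 0.0812.
Q is then a monomial in u, y:
δQ/Q = √((δu/u)² + (3·δy/y)²) = √(0.00659 + 0.0217) = 0.168
Q = 4.22e+10, so δQ = 0.168 × 4.22e+10 = 7.09e+09.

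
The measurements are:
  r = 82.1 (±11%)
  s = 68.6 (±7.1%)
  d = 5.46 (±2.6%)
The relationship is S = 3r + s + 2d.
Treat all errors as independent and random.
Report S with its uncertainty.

326 ± 27.5

Sums and differences: (δS)² = Σ (cᵢ δxᵢ)².
  (3·δr)² = 734;  (δs)² = 23.7;  (2·δd)² = 0.0806
δS = √(758) = 27.5
S = 326.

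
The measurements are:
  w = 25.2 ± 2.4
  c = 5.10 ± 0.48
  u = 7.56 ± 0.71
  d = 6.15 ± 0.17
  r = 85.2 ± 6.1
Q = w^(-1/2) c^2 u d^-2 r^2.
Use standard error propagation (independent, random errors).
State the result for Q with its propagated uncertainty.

7520 ± 1990

Products/powers → add relative errors in quadrature, weighted by exponent:
  (−½·δw/w)² = (-0.5×0.0952)² = 0.00227;  (2·δc/c)² = (2×0.0941)² = 0.0354;  (1·δu/u)² = (1×0.0939)² = 0.00882;  (-2·δd/d)² = (-2×0.0276)² = 0.00306;  (2·δr/r)² = (2×0.0716)² = 0.0205
δQ/Q = √(0.0701) = 0.265
Q = 7520, so δQ = 0.265 × 7520 = 1990.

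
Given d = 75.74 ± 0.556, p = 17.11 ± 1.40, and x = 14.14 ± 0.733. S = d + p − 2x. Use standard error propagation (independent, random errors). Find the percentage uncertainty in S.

3.26%

Each term contributes (cᵢ δxᵢ)² to (δS)²:
  (δd)² = 0.309;  (δp)² = 1.96;  (2·δx)² = 2.15
δS = √(4.42) = 2.10
S = 64.57, so δS/S = 2.10/64.57 = 0.0326.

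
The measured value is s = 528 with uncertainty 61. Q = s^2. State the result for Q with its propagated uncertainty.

(2.79 ± 0.644) × 10^5

Q ∝ s^2, so δQ/Q = |2| · δs/s = 2 × 0.116 = 0.231.
Q = 2.79e+05, so δQ = 0.231 × 2.79e+05 = 64400.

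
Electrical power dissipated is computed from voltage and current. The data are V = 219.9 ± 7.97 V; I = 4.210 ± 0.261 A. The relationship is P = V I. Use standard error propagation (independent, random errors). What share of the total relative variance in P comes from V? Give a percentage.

(δP/P)² = (1·δV/V)² + (1·δI/I)²
  V term: (1×0.0362)² = 0.00131
  I term: (1×0.0620)² = 0.00384
Total = 0.00516. Share from V = 0.00131/0.00516 = 0.255.

25.5%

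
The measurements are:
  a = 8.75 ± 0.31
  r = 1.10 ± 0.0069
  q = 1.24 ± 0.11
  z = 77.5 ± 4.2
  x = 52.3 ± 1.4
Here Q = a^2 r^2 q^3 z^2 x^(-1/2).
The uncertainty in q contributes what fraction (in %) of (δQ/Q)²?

80.5%

(δQ/Q)² = (2·δa/a)² + (2·δr/r)² + (3·δq/q)² + (2·δz/z)² + (−½·δx/x)²
  a term: (2×0.0354)² = 0.00502
  r term: (2×0.00627)² = 0.000157
  q term: (3×0.0887)² = 0.0708
  z term: (2×0.0542)² = 0.0117
  x term: (-0.5×0.0268)² = 0.000179
Total = 0.0879. Share from q = 0.0708/0.0879 = 0.805.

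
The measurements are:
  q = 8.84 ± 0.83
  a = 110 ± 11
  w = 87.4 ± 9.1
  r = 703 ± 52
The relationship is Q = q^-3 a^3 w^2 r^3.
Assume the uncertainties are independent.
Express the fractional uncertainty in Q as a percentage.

For a monomial Q ∝ q^-3, a^3, w^2, r^3, fractional errors add in quadrature:
  (-3·δq/q)² = (-3×0.0939)² = 0.0793;  (3·δa/a)² = (3×0.100)² = 0.0900;  (2·δw/w)² = (2×0.104)² = 0.0434;  (3·δr/r)² = (3×0.0740)² = 0.0492
δQ/Q = √(0.262) = 0.512

51.2%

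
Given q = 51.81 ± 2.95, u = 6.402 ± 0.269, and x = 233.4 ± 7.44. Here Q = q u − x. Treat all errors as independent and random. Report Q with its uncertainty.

98.29 ± 24.6

Let p = q·u = 331.7. δp/p = √((1·δq/q)² + (1·δu/u)²) = √(0.00324 + 0.00177) = 0.0708, so δp = 23.5.
Q = p − x: δQ = √(δp² + δx²) = √(551 + 55.4) = 24.6
Q = 98.29.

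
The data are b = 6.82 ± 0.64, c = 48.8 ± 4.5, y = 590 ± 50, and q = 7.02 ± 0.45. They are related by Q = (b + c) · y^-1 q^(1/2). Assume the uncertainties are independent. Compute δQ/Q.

0.122

Let u = b + c = 55.6. δu = √(δb² + δc²) = √(0.410 + 20.2) = 4.55, so δu/u = 0.0817.
Q is then a monomial in u, y, q:
δQ/Q = √((δu/u)² + (-1·δy/y)² + (½·δq/q)²) = √(0.00668 + 0.00718 + 0.00103) = 0.122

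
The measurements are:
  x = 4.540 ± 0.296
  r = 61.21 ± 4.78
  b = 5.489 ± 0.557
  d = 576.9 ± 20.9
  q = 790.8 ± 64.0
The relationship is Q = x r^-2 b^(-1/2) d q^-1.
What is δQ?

7.46e-05

Relative error in a monomial: (δQ/Q)² = Σ (nᵢ · δxᵢ/xᵢ)².
  (1·δx/x)² = (1×0.0652)² = 0.00425;  (-2·δr/r)² = (-2×0.0781)² = 0.0244;  (−½·δb/b)² = (-0.5×0.101)² = 0.00257;  (1·δd/d)² = (1×0.0362)² = 0.00131;  (-1·δq/q)² = (-1×0.0809)² = 0.00655
δQ/Q = √(0.0391) = 0.198
Q = 0.0003773, so δQ = 0.198 × 0.0003773 = 7.46e-05.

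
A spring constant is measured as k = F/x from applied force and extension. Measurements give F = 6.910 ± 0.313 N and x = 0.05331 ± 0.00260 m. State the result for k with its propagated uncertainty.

Relative error in a monomial: (δk/k)² = Σ (nᵢ · δxᵢ/xᵢ)².
  (1·δF/F)² = (1×0.0453)² = 0.00205;  (-1·δx/x)² = (-1×0.0488)² = 0.00238
δk/k = √(0.00443) = 0.0666
k = 129.6 N/m, so δk = 0.0666 × 129.6 = 8.63 N/m.

129.6 ± 8.63 N/m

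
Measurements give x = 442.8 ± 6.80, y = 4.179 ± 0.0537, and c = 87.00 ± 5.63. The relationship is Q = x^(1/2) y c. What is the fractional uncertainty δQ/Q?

0.0664

Q is a product of powers, so relative uncertainties combine in quadrature:
  (½·δx/x)² = (0.5×0.0154)² = 5.9e-05;  (1·δy/y)² = (1×0.0128)² = 0.000165;  (1·δc/c)² = (1×0.0647)² = 0.00419
δQ/Q = √(0.00441) = 0.0664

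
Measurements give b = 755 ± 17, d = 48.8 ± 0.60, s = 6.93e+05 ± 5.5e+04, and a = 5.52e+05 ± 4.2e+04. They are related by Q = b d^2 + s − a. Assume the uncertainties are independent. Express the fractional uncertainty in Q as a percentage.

4.72%

Let p = b·d^2 = 1.8e+06. δp/p = √((1·δb/b)² + (2·δd/d)²) = √(0.000507 + 0.000605) = 0.0333, so δp = 59900.
Q = p + s − a: δQ = √(δp² + δs² + δa²) = √(3.59e+09 + 3.02e+09 + 1.76e+09) = 91600
Q = 1.94e+06, so δQ/Q = 91600/1.94e+06 = 0.0472.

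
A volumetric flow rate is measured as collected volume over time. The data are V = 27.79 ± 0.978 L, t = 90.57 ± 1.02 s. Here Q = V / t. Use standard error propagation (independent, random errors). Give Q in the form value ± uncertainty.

Relative error in a monomial: (δQ/Q)² = Σ (nᵢ · δxᵢ/xᵢ)².
  (1·δV/V)² = (1×0.0352)² = 0.00124;  (-1·δt/t)² = (-1×0.0113)² = 0.000127
δQ/Q = √(0.00137) = 0.0370
Q = 0.3068 L/s, so δQ = 0.0370 × 0.3068 = 0.0113 L/s.

0.3068 ± 0.0113 L/s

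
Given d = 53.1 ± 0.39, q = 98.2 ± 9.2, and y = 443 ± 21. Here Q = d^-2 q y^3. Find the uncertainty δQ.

5.18e+05

Relative error in a monomial: (δQ/Q)² = Σ (nᵢ · δxᵢ/xᵢ)².
  (-2·δd/d)² = (-2×0.00734)² = 0.000216;  (1·δq/q)² = (1×0.0937)² = 0.00878;  (3·δy/y)² = (3×0.0474)² = 0.0202
δQ/Q = √(0.0292) = 0.171
Q = 3.03e+06, so δQ = 0.171 × 3.03e+06 = 5.18e+05.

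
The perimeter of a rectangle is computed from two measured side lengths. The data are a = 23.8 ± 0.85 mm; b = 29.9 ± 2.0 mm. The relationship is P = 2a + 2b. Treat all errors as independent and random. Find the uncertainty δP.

Sums and differences: (δP)² = Σ (cᵢ δxᵢ)².
  (2·δa)² = 2.89;  (2·δb)² = 16.0
δP = √(18.9) = 4.35 mm

4.35 mm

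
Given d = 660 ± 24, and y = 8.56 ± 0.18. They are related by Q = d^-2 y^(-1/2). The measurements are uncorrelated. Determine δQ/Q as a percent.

Products/powers → add relative errors in quadrature, weighted by exponent:
  (-2·δd/d)² = (-2×0.0364)² = 0.00529;  (−½·δy/y)² = (-0.5×0.0210)² = 0.000111
δQ/Q = √(0.00540) = 0.0735

7.35%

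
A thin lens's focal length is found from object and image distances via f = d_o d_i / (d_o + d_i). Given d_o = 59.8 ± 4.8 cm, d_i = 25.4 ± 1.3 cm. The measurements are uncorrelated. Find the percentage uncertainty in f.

∂f/∂d_o = (d_i/(d_o+d_i))² = 0.0889;  ∂f/∂d_i = (d_o/(d_o+d_i))² = 0.493
δf = √((∂f/∂d_o · δd_o)² + (∂f/∂d_i · δd_i)²) = √(0.182 + 0.410) = 0.770 cm
f = 17.8 cm, so δf/f = 0.770/17.8 = 0.0432.

4.32%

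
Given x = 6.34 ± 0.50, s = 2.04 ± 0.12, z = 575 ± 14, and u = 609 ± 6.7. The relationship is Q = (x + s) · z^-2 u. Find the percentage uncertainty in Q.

Let w = x + s = 8.38. δw = √(δx² + δs²) = √(0.250 + 0.0144) = 0.514, so δw/w = 0.0614.
Q is then a monomial in w, z, u:
δQ/Q = √((δw/w)² + (-2·δz/z)² + (1·δu/u)²) = √(0.00377 + 0.00237 + 0.000121) = 0.0791

7.91%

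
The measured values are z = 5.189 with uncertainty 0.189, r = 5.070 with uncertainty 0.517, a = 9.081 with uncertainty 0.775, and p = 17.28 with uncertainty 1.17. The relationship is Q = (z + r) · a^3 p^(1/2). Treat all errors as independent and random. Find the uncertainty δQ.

8420

Let u = z + r = 10.26. δu = √(δz² + δr²) = √(0.0357 + 0.267) = 0.550, so δu/u = 0.0537.
Q is then a monomial in u, a, p:
δQ/Q = √((δu/u)² + (3·δa/a)² + (½·δp/p)²) = √(0.00288 + 0.0656 + 0.00115) = 0.264
Q = 31940, so δQ = 0.264 × 31940 = 8420.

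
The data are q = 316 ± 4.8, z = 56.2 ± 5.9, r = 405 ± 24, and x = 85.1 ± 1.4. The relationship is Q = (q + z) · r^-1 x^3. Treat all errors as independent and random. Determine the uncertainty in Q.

45200

Let u = q + z = 372. δu = √(δq² + δz²) = √(23.0 + 34.8) = 7.61, so δu/u = 0.0204.
Q is then a monomial in u, r, x:
δQ/Q = √((δu/u)² + (-1·δr/r)² + (3·δx/x)²) = √(0.000418 + 0.00351 + 0.00244) = 0.0798
Q = 5.66e+05, so δQ = 0.0798 × 5.66e+05 = 45200.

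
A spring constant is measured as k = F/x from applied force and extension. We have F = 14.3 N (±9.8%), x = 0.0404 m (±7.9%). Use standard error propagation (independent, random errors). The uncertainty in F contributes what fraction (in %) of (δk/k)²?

(δk/k)² = (1·δF/F)² + (-1·δx/x)²
  F term: (1×0.0980)² = 0.00960
  x term: (-1×0.0790)² = 0.00624
Total = 0.0158. Share from F = 0.00960/0.0158 = 0.606.

60.6%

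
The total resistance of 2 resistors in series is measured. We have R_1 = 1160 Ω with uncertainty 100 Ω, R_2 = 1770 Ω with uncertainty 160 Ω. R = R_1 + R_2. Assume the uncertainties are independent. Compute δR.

For a sum/difference, combine absolute errors in quadrature:
  (δR_1)² = 10000;  (δR_2)² = 25600
δR = √(35600) = 189 Ω

189 Ω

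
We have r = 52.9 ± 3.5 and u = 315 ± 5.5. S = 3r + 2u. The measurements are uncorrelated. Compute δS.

Each term contributes (cᵢ δxᵢ)² to (δS)²:
  (3·δr)² = 110;  (2·δu)² = 121
δS = √(231) = 15.2

15.2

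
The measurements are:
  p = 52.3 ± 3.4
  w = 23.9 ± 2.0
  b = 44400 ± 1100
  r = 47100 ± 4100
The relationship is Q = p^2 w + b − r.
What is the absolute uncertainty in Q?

11000

Let h = p^2·w = 65400. δh/h = √((2·δp/p)² + (1·δw/w)²) = √(0.0169 + 0.00700) = 0.155, so δh = 10100.
Q = h + b − r: δQ = √(δh² + δb² + δr²) = √(1.02e+08 + 1.21e+06 + 1.68e+07) = 11000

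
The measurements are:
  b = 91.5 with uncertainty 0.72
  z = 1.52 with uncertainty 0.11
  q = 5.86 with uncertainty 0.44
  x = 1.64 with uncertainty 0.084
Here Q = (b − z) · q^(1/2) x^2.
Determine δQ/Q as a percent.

10.9%

Let u = b − z = 90.0. δu = √(δb² + δz²) = √(0.518 + 0.0121) = 0.728, so δu/u = 0.00809.
Q is then a monomial in u, q, x:
δQ/Q = √((δu/u)² + (½·δq/q)² + (2·δx/x)²) = √(6.55e-05 + 0.00141 + 0.0105) = 0.109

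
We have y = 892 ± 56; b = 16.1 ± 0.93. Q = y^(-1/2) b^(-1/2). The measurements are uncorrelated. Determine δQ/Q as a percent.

Relative error in a monomial: (δQ/Q)² = Σ (nᵢ · δxᵢ/xᵢ)².
  (−½·δy/y)² = (-0.5×0.0628)² = 0.000985;  (−½·δb/b)² = (-0.5×0.0578)² = 0.000834
δQ/Q = √(0.00182) = 0.0427

4.27%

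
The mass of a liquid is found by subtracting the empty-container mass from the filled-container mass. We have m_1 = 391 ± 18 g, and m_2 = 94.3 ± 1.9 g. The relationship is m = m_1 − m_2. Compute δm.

Each term contributes (cᵢ δxᵢ)² to (δm)²:
  (δm_1)² = 324;  (δm_2)² = 3.61
δm = √(328) = 18.1 g

18.1 g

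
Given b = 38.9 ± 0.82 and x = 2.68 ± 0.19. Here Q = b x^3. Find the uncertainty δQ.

Relative error in a monomial: (δQ/Q)² = Σ (nᵢ · δxᵢ/xᵢ)².
  (1·δb/b)² = (1×0.0211)² = 0.000444;  (3·δx/x)² = (3×0.0709)² = 0.0452
δQ/Q = √(0.0457) = 0.214
Q = 749, so δQ = 0.214 × 749 = 160.

160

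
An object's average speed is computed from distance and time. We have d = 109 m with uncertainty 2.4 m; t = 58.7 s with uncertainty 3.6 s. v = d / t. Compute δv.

For a monomial v ∝ d, t^-1, fractional errors add in quadrature:
  (1·δd/d)² = (1×0.0220)² = 0.000485;  (-1·δt/t)² = (-1×0.0613)² = 0.00376
δv/v = √(0.00425) = 0.0652
v = 1.86 m/s, so δv = 0.0652 × 1.86 = 0.121 m/s.

0.121 m/s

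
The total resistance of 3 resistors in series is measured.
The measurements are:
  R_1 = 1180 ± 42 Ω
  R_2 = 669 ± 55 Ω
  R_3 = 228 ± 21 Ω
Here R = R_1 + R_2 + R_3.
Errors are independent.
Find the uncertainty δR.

72.3 Ω

Sums and differences: (δR)² = Σ (cᵢ δxᵢ)².
  (δR_1)² = 1760;  (δR_2)² = 3020;  (δR_3)² = 441
δR = √(5230) = 72.3 Ω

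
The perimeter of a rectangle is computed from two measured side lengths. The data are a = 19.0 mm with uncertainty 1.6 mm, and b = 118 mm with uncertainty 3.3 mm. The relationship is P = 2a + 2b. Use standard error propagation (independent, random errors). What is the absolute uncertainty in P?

7.33 mm

P is a linear combination, so absolute uncertainties add in quadrature:
  (2·δa)² = 10.2;  (2·δb)² = 43.6
δP = √(53.8) = 7.33 mm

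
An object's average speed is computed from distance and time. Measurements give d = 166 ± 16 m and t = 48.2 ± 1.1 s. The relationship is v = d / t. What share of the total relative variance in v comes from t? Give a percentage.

(δv/v)² = (1·δd/d)² + (-1·δt/t)²
  d term: (1×0.0964)² = 0.00929
  t term: (-1×0.0228)² = 0.000521
Total = 0.00981. Share from t = 0.000521/0.00981 = 0.0531.

5.31%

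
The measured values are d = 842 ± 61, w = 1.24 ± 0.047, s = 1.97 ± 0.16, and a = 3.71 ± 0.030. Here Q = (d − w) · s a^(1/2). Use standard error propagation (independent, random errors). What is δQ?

348

Let u = d − w = 841. δu = √(δd² + δw²) = √(3720 + 0.00221) = 61.0, so δu/u = 0.0726.
Q is then a monomial in u, s, a:
δQ/Q = √((δu/u)² + (1·δs/s)² + (½·δa/a)²) = √(0.00526 + 0.00660 + 1.63e-05) = 0.109
Q = 3190, so δQ = 0.109 × 3190 = 348.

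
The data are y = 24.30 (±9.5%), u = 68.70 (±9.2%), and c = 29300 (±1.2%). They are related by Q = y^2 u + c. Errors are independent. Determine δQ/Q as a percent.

12.3%

Let p = y^2·u = 40570. δp/p = √((2·δy/y)² + (1·δu/u)²) = √(0.0361 + 0.00846) = 0.211, so δp = 8560.
Q = p + c: δQ = √(δp² + δc²) = √(7.33e+07 + 1.24e+05) = 8570
Q = 69870, so δQ/Q = 8570/69870 = 0.123.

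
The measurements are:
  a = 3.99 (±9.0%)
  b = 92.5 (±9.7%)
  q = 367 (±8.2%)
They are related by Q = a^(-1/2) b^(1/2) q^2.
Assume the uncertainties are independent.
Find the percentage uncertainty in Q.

17.7%

For a monomial Q ∝ a^(-1/2), b^(1/2), q^2, fractional errors add in quadrature:
  (−½·δa/a)² = (-0.5×0.0900)² = 0.00202;  (½·δb/b)² = (0.5×0.0970)² = 0.00235;  (2·δq/q)² = (2×0.0820)² = 0.0269
δQ/Q = √(0.0313) = 0.177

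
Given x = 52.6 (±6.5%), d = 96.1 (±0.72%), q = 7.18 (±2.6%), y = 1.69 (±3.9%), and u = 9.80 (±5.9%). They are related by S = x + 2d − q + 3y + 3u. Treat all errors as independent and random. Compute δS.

4.09

Sums and differences: (δS)² = Σ (cᵢ δxᵢ)².
  (δx)² = 11.7;  (2·δd)² = 1.92;  (δq)² = 0.0348;  (3·δy)² = 0.0391;  (3·δu)² = 3.01
δS = √(16.7) = 4.09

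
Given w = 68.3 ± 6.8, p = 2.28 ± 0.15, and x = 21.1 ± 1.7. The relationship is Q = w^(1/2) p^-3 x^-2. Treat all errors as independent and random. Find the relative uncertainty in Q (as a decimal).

0.260

Products/powers → add relative errors in quadrature, weighted by exponent:
  (½·δw/w)² = (0.5×0.0996)² = 0.00248;  (-3·δp/p)² = (-3×0.0658)² = 0.0390;  (-2·δx/x)² = (-2×0.0806)² = 0.0260
δQ/Q = √(0.0674) = 0.260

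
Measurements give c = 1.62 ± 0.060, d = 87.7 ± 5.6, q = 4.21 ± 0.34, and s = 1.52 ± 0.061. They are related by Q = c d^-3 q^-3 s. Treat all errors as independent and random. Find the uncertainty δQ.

Since Q is a product/quotient, work with relative uncertainties:
  (1·δc/c)² = (1×0.0370)² = 0.00137;  (-3·δd/d)² = (-3×0.0639)² = 0.0367;  (-3·δq/q)² = (-3×0.0808)² = 0.0587;  (1·δs/s)² = (1×0.0401)² = 0.00161
δQ/Q = √(0.0984) = 0.314
Q = 4.89e-08, so δQ = 0.314 × 4.89e-08 = 1.53e-08.

1.53e-08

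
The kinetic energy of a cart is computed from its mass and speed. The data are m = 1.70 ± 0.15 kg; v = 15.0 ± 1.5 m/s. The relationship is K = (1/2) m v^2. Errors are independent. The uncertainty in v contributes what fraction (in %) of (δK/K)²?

83.7%

(δK/K)² = (1·δm/m)² + (2·δv/v)²
  m term: (1×0.0882)² = 0.00779
  v term: (2×0.100)² = 0.0400
Total = 0.0478. Share from v = 0.0400/0.0478 = 0.837.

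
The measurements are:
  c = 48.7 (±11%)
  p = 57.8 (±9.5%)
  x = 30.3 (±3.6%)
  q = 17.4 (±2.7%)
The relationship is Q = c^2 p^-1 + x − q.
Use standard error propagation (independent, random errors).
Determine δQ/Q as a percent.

18.4%

Let w = c^2·p^-1 = 41.0. δw/w = √((2·δc/c)² + (-1·δp/p)²) = √(0.0484 + 0.00903) = 0.240, so δw = 9.83.
Q = w + x − q: δQ = √(δw² + δx² + δq²) = √(96.7 + 1.19 + 0.221) = 9.90
Q = 53.9, so δQ/Q = 9.90/53.9 = 0.184.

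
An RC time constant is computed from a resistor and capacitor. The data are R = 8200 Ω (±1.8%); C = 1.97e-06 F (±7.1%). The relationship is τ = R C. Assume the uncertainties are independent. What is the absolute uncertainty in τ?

Products/powers → add relative errors in quadrature, weighted by exponent:
  (1·δR/R)² = (1×0.0180)² = 0.000324;  (1·δC/C)² = (1×0.0710)² = 0.00504
δτ/τ = √(0.00536) = 0.0732
τ = 0.0162 s, so δτ = 0.0732 × 0.0162 = 0.00118 s.

0.00118 s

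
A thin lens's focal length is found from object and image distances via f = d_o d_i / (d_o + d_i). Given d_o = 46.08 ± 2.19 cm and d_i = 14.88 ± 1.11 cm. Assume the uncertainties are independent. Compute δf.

0.648 cm

∂f/∂d_o = (d_i/(d_o+d_i))² = 0.0596;  ∂f/∂d_i = (d_o/(d_o+d_i))² = 0.571
δf = √((∂f/∂d_o · δd_o)² + (∂f/∂d_i · δd_i)²) = √(0.0170 + 0.402) = 0.648 cm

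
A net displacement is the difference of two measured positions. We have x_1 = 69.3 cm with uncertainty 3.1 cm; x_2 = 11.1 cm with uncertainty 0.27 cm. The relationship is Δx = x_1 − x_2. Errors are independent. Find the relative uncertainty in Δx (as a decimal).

Sums and differences: (δΔx)² = Σ (cᵢ δxᵢ)².
  (δx_1)² = 9.61;  (δx_2)² = 0.0729
δΔx = √(9.68) = 3.11 cm
Δx = 58.2 cm, so δΔx/Δx = 3.11/58.2 = 0.0535.

0.0535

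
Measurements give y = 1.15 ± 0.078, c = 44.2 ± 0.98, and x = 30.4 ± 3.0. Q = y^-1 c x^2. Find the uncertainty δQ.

7450

Q is a product of powers, so relative uncertainties combine in quadrature:
  (-1·δy/y)² = (-1×0.0678)² = 0.00460;  (1·δc/c)² = (1×0.0222)² = 0.000492;  (2·δx/x)² = (2×0.0987)² = 0.0390
δQ/Q = √(0.0440) = 0.210
Q = 35500, so δQ = 0.210 × 35500 = 7450.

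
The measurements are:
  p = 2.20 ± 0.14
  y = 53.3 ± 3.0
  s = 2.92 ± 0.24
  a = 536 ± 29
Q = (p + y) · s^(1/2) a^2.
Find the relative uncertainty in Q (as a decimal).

0.128

Let u = p + y = 55.5. δu = √(δp² + δy²) = √(0.0196 + 9.00) = 3.00, so δu/u = 0.0541.
Q is then a monomial in u, s, a:
δQ/Q = √((δu/u)² + (½·δs/s)² + (2·δa/a)²) = √(0.00293 + 0.00169 + 0.0117) = 0.128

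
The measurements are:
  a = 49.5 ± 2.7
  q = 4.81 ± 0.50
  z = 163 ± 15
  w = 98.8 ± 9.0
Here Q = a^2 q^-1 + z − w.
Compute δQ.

78.7

Let p = a^2·q^-1 = 509. δp/p = √((2·δa/a)² + (-1·δq/q)²) = √(0.0119 + 0.0108) = 0.151, so δp = 76.8.
Q = p + z − w: δQ = √(δp² + δz² + δw²) = √(5890 + 225 + 81.0) = 78.7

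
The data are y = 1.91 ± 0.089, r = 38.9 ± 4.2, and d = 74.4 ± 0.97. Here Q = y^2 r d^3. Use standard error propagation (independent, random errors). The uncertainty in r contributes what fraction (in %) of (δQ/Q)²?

(δQ/Q)² = (2·δy/y)² + (1·δr/r)² + (3·δd/d)²
  y term: (2×0.0466)² = 0.00869
  r term: (1×0.108)² = 0.0117
  d term: (3×0.0130)² = 0.00153
Total = 0.0219. Share from r = 0.0117/0.0219 = 0.533.

53.3%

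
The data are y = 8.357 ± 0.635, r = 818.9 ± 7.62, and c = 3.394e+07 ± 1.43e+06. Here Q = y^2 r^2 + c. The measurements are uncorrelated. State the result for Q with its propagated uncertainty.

Let p = y^2·r^2 = 4.683e+07. δp/p = √((2·δy/y)² + (2·δr/r)²) = √(0.0231 + 0.000346) = 0.153, so δp = 7.17e+06.
Q = p + c: δQ = √(δp² + δc²) = √(5.14e+13 + 2.04e+12) = 7.31e+06
Q = 8.077e+07.

(8.077 ± 0.731) × 10^7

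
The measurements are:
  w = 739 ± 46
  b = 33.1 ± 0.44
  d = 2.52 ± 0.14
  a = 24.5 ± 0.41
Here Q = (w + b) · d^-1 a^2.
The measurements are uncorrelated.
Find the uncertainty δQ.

Let u = w + b = 772. δu = √(δw² + δb²) = √(2120 + 0.194) = 46.0, so δu/u = 0.0596.
Q is then a monomial in u, d, a:
δQ/Q = √((δu/u)² + (-1·δd/d)² + (2·δa/a)²) = √(0.00355 + 0.00309 + 0.00112) = 0.0881
Q = 1.84e+05, so δQ = 0.0881 × 1.84e+05 = 16200.

16200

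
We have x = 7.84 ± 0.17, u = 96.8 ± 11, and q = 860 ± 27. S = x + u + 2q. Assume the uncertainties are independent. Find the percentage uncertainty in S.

Absolute uncertainties add in quadrature for a linear combination:
  (δx)² = 0.0289;  (δu)² = 121;  (2·δq)² = 2920
δS = √(3040) = 55.1
S = 1820, so δS/S = 55.1/1820 = 0.0302.

3.02%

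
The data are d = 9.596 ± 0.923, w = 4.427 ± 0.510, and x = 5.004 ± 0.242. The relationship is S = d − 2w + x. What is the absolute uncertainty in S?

S is a linear combination, so absolute uncertainties add in quadrature:
  (δd)² = 0.852;  (2·δw)² = 1.04;  (δx)² = 0.0586
δS = √(1.95) = 1.40

1.40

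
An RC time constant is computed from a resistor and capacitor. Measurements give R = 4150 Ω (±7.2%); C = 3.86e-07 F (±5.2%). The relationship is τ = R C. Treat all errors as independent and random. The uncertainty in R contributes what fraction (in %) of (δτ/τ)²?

65.7%

(δτ/τ)² = (1·δR/R)² + (1·δC/C)²
  R term: (1×0.0720)² = 0.00518
  C term: (1×0.0520)² = 0.00270
Total = 0.00789. Share from R = 0.00518/0.00789 = 0.657.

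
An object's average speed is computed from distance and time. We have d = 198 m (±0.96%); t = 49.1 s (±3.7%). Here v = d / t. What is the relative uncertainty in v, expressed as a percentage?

Products/powers → add relative errors in quadrature, weighted by exponent:
  (1·δd/d)² = (1×0.00960)² = 9.22e-05;  (-1·δt/t)² = (-1×0.0370)² = 0.00137
δv/v = √(0.00146) = 0.0382

3.82%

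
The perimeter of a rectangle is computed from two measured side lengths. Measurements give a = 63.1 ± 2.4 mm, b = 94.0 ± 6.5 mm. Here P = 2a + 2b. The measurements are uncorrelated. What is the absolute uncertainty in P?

13.9 mm

Absolute uncertainties add in quadrature for a linear combination:
  (2·δa)² = 23.0;  (2·δb)² = 169
δP = √(192) = 13.9 mm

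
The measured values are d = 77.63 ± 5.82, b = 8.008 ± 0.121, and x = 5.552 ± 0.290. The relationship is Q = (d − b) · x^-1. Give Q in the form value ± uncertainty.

12.54 ± 1.24

Let u = d − b = 69.62. δu = √(δd² + δb²) = √(33.9 + 0.0146) = 5.82, so δu/u = 0.0836.
Q is then a monomial in u, x:
δQ/Q = √((δu/u)² + (-1·δx/x)²) = √(0.00699 + 0.00273) = 0.0986
Q = 12.54, so δQ = 0.0986 × 12.54 = 1.24.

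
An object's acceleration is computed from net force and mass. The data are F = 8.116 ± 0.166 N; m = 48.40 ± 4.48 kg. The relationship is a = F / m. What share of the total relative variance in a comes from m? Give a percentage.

95.3%

(δa/a)² = (1·δF/F)² + (-1·δm/m)²
  F term: (1×0.0205)² = 0.000418
  m term: (-1×0.0926)² = 0.00857
Total = 0.00899. Share from m = 0.00857/0.00899 = 0.953.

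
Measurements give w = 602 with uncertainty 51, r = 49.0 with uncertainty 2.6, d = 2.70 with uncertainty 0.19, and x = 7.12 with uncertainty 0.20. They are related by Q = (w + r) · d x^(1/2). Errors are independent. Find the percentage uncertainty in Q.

Let u = w + r = 651. δu = √(δw² + δr²) = √(2600 + 6.76) = 51.1, so δu/u = 0.0784.
Q is then a monomial in u, d, x:
δQ/Q = √((δu/u)² + (1·δd/d)² + (½·δx/x)²) = √(0.00615 + 0.00495 + 0.000197) = 0.106

10.6%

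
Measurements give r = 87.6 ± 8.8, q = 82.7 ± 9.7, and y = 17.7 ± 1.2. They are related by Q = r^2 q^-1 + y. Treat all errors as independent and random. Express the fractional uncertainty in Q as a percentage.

Let p = r^2·q^-1 = 92.8. δp/p = √((2·δr/r)² + (-1·δq/q)²) = √(0.0404 + 0.0138) = 0.233, so δp = 21.6.
Q = p + y: δQ = √(δp² + δy²) = √(466 + 1.44) = 21.6
Q = 110, so δQ/Q = 21.6/110 = 0.196.

19.6%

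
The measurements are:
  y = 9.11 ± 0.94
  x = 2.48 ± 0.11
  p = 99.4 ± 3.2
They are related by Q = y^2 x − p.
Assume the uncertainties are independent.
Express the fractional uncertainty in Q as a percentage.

40.9%

Let w = y^2·x = 206. δw/w = √((2·δy/y)² + (1·δx/x)²) = √(0.0426 + 0.00197) = 0.211, so δw = 43.4.
Q = w − p: δQ = √(δw² + δp²) = √(1890 + 10.2) = 43.6
Q = 106, so δQ/Q = 43.6/106 = 0.409.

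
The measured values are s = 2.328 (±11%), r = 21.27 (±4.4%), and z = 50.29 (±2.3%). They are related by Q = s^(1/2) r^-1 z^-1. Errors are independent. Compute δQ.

For a monomial Q ∝ s^(1/2), r^-1, z^-1, fractional errors add in quadrature:
  (½·δs/s)² = (0.5×0.110)² = 0.00302;  (-1·δr/r)² = (-1×0.0440)² = 0.00194;  (-1·δz/z)² = (-1×0.0230)² = 0.000529
δQ/Q = √(0.00549) = 0.0741
Q = 0.001426, so δQ = 0.0741 × 0.001426 = 0.000106.

0.000106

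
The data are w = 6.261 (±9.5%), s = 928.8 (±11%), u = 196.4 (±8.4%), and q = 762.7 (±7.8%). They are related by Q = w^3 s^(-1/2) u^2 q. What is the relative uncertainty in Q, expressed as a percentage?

Each factor contributes (exponent × relative error)² to (δQ/Q)²:
  (3·δw/w)² = (3×0.0950)² = 0.0812;  (−½·δs/s)² = (-0.5×0.110)² = 0.00302;  (2·δu/u)² = (2×0.0840)² = 0.0282;  (1·δq/q)² = (1×0.0780)² = 0.00608
δQ/Q = √(0.119) = 0.344

34.4%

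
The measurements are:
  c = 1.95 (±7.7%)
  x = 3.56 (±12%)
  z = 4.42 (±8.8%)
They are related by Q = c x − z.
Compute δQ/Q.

0.422

Let p = c·x = 6.94. δp/p = √((1·δc/c)² + (1·δx/x)²) = √(0.00593 + 0.0144) = 0.143, so δp = 0.990.
Q = p − z: δQ = √(δp² + δz²) = √(0.980 + 0.151) = 1.06
Q = 2.52, so δQ/Q = 1.06/2.52 = 0.422.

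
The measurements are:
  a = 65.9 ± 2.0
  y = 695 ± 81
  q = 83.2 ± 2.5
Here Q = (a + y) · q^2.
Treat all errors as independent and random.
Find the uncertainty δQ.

6.44e+05

Let u = a + y = 761. δu = √(δa² + δy²) = √(4.00 + 6560) = 81.0, so δu/u = 0.106.
Q is then a monomial in u, q:
δQ/Q = √((δu/u)² + (2·δq/q)²) = √(0.0113 + 0.00361) = 0.122
Q = 5.27e+06, so δQ = 0.122 × 5.27e+06 = 6.44e+05.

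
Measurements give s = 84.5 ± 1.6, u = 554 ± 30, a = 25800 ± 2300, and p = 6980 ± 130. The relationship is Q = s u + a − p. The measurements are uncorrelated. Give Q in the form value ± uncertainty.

Let w = s·u = 46800. δw/w = √((1·δs/s)² + (1·δu/u)²) = √(0.000359 + 0.00293) = 0.0574, so δw = 2690.
Q = w + a − p: δQ = √(δw² + δa² + δp²) = √(7.21e+06 + 5.29e+06 + 16900) = 3540
Q = 65600.

65600 ± 3540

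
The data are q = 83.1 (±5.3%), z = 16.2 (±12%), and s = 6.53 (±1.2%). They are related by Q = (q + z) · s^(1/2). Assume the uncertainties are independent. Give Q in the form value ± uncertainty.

Let u = q + z = 99.3. δu = √(δq² + δz²) = √(19.4 + 3.78) = 4.81, so δu/u = 0.0485.
Q is then a monomial in u, s:
δQ/Q = √((δu/u)² + (½·δs/s)²) = √(0.00235 + 3.6e-05) = 0.0489
Q = 254, so δQ = 0.0489 × 254 = 12.4.

254 ± 12.4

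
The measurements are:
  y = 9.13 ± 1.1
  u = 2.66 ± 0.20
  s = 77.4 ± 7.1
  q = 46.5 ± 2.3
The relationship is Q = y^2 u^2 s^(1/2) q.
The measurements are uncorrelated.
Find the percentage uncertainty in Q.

29.2%

Each factor contributes (exponent × relative error)² to (δQ/Q)²:
  (2·δy/y)² = (2×0.120)² = 0.0581;  (2·δu/u)² = (2×0.0752)² = 0.0226;  (½·δs/s)² = (0.5×0.0917)² = 0.00210;  (1·δq/q)² = (1×0.0495)² = 0.00245
δQ/Q = √(0.0852) = 0.292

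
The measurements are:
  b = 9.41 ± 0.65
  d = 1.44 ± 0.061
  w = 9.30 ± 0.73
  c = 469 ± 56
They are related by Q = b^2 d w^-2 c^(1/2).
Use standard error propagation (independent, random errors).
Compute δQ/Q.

0.222

Each factor contributes (exponent × relative error)² to (δQ/Q)²:
  (2·δb/b)² = (2×0.0691)² = 0.0191;  (1·δd/d)² = (1×0.0424)² = 0.00179;  (-2·δw/w)² = (-2×0.0785)² = 0.0246;  (½·δc/c)² = (0.5×0.119)² = 0.00356
δQ/Q = √(0.0491) = 0.222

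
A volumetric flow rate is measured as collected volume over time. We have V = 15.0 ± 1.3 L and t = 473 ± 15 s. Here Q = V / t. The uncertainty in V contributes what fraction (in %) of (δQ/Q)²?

(δQ/Q)² = (1·δV/V)² + (-1·δt/t)²
  V term: (1×0.0867)² = 0.00751
  t term: (-1×0.0317)² = 0.00101
Total = 0.00852. Share from V = 0.00751/0.00852 = 0.882.

88.2%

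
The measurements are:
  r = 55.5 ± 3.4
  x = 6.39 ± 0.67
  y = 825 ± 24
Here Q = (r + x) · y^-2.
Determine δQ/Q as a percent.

8.07%

Let u = r + x = 61.9. δu = √(δr² + δx²) = √(11.6 + 0.449) = 3.47, so δu/u = 0.0560.
Q is then a monomial in u, y:
δQ/Q = √((δu/u)² + (-2·δy/y)²) = √(0.00314 + 0.00339) = 0.0807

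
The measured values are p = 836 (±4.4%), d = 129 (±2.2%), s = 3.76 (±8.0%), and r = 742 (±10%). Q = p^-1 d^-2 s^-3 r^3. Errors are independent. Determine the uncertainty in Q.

0.215

Each factor contributes (exponent × relative error)² to (δQ/Q)²:
  (-1·δp/p)² = (-1×0.0440)² = 0.00194;  (-2·δd/d)² = (-2×0.0220)² = 0.00194;  (-3·δs/s)² = (-3×0.0800)² = 0.0576;  (3·δr/r)² = (3×0.100)² = 0.0900
δQ/Q = √(0.151) = 0.389
Q = 0.552, so δQ = 0.389 × 0.552 = 0.215.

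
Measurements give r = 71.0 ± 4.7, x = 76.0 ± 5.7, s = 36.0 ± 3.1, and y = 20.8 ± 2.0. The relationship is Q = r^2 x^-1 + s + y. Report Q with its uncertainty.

Let p = r^2·x^-1 = 66.3. δp/p = √((2·δr/r)² + (-1·δx/x)²) = √(0.0175 + 0.00562) = 0.152, so δp = 10.1.
Q = p + s + y: δQ = √(δp² + δs² + δy²) = √(102 + 9.61 + 4.00) = 10.7
Q = 123.

123 ± 10.7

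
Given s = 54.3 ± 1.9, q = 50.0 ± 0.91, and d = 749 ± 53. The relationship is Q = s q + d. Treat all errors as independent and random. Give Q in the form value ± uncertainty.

3460 ± 119

Let p = s·q = 2720. δp/p = √((1·δs/s)² + (1·δq/q)²) = √(0.00122 + 0.000331) = 0.0394, so δp = 107.
Q = p + d: δQ = √(δp² + δd²) = √(11500 + 2810) = 119
Q = 3460.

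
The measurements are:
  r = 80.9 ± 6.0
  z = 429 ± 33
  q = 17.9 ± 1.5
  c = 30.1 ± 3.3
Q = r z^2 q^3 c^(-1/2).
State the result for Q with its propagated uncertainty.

Q is a product of powers, so relative uncertainties combine in quadrature:
  (1·δr/r)² = (1×0.0742)² = 0.00550;  (2·δz/z)² = (2×0.0769)² = 0.0237;  (3·δq/q)² = (3×0.0838)² = 0.0632;  (−½·δc/c)² = (-0.5×0.110)² = 0.00300
δQ/Q = √(0.0954) = 0.309
Q = 1.56e+10, so δQ = 0.309 × 1.56e+10 = 4.81e+09.

(1.56 ± 0.481) × 10^10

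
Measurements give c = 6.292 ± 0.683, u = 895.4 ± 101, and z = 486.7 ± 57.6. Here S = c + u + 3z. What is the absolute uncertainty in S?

200

S is a linear combination, so absolute uncertainties add in quadrature:
  (δc)² = 0.466;  (δu)² = 10200;  (3·δz)² = 29900
δS = √(40100) = 200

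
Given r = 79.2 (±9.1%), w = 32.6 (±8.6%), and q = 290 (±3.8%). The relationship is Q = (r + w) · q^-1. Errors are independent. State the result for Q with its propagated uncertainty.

Let u = r + w = 112. δu = √(δr² + δw²) = √(51.9 + 7.86) = 7.73, so δu/u = 0.0692.
Q is then a monomial in u, q:
δQ/Q = √((δu/u)² + (-1·δq/q)²) = √(0.00478 + 0.00144) = 0.0789
Q = 0.386, so δQ = 0.0789 × 0.386 = 0.0304.

0.386 ± 0.0304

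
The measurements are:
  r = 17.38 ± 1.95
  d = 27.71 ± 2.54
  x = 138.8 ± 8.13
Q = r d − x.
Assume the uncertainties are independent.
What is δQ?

70.2

Let p = r·d = 481.6. δp/p = √((1·δr/r)² + (1·δd/d)²) = √(0.0126 + 0.00840) = 0.145, so δp = 69.8.
Q = p − x: δQ = √(δp² + δx²) = √(4870 + 66.1) = 70.2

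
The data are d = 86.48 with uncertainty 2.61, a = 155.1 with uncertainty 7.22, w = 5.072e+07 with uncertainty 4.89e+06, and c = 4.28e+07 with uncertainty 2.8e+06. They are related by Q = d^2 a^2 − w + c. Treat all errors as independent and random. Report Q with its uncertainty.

(1.720 ± 0.207) × 10^8

Let p = d^2·a^2 = 1.799e+08. δp/p = √((2·δd/d)² + (2·δa/a)²) = √(0.00364 + 0.00867) = 0.111, so δp = 2e+07.
Q = p − w + c: δQ = √(δp² + δw² + δc²) = √(3.98e+14 + 2.39e+13 + 7.84e+12) = 2.07e+07
Q = 1.72e+08.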